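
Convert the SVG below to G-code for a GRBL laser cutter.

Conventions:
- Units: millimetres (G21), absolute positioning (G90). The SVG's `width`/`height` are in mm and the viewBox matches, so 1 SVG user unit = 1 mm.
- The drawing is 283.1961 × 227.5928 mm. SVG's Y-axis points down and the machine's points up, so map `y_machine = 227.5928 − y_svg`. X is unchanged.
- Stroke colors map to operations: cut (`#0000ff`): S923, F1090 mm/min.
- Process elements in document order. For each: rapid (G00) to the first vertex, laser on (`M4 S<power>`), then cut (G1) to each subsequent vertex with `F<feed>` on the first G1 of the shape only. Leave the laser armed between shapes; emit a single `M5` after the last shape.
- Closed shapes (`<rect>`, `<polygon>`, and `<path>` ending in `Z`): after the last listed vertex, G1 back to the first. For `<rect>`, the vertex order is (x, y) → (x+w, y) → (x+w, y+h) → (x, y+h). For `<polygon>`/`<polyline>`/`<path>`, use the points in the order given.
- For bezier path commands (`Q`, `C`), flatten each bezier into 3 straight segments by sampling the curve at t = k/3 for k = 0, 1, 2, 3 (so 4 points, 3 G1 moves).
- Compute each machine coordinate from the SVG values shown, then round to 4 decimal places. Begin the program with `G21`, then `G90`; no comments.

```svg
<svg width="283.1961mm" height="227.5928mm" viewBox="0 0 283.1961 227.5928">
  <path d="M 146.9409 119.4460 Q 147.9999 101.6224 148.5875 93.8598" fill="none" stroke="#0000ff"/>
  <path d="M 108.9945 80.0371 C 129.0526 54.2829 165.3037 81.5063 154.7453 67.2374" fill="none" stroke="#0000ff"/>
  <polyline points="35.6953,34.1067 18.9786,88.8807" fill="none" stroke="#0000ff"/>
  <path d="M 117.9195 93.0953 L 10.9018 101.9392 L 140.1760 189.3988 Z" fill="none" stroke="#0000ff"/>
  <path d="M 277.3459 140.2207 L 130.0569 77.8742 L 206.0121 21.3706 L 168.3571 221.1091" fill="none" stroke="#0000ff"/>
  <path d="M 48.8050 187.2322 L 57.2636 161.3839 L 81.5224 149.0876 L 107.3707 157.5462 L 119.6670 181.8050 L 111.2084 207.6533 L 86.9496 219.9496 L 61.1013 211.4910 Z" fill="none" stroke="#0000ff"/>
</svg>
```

viewBox `0 0 283.1961 227.5928` with mm width/height → 1 unit = 1 mm. Flip: y_m = 227.5928 − y_svg.

**Shape 1** — `<path>` quadratic bezier, stroke `#0000ff` → cut (S923, F1090). Control points (SVG): P0=(146.9409,119.4460), P1=(147.9999,101.6224), P2=(148.5875,93.8598); sampled at t=k/3. Machine vertices: (146.9409,108.1468) → (147.5945,118.9113) → (148.1434,127.4400) → (148.5875,133.7330). Open path.

**Shape 2** — `<path>` cubic bezier, stroke `#0000ff` → cut (S923, F1090). Control points (SVG): P0=(108.9945,80.0371), P1=(129.0526,54.2829), P2=(165.3037,81.5063), P3=(154.7453,67.2374); sampled at t=k/3. Machine vertices: (108.9945,147.5557) → (132.1168,159.1496) → (152.0340,156.4184) → (154.7453,160.3554). Open path.

**Shape 3** — `<polyline>` line segment, stroke `#0000ff` → cut (S923, F1090). Machine vertices: (35.6953,193.4861) → (18.9786,138.7121). Open path.

**Shape 4** — `<path>` closed polygon, stroke `#0000ff` → cut (S923, F1090). Machine vertices: (117.9195,134.4975) → (10.9018,125.6536) → (140.1760,38.1940) → (117.9195,134.4975). Closed: final G1 returns to the first vertex.

**Shape 5** — `<path>` open polyline, stroke `#0000ff` → cut (S923, F1090). Machine vertices: (277.3459,87.3721) → (130.0569,149.7186) → (206.0121,206.2222) → (168.3571,6.4837). Open path.

**Shape 6** — `<path>` regular polygon, stroke `#0000ff` → cut (S923, F1090). Machine vertices: (48.8050,40.3606) → (57.2636,66.2089) → (81.5224,78.5052) → (107.3707,70.0466) → (119.6670,45.7878) → (111.2084,19.9395) → (86.9496,7.6432) → (61.1013,16.1018) → (48.8050,40.3606). Closed: final G1 returns to the first vertex.

G21
G90
G00 X146.9409 Y108.1468
M4 S923
G1 X147.5945 Y118.9113 F1090
G1 X148.1434 Y127.4400
G1 X148.5875 Y133.7330
G00 X108.9945 Y147.5557
M4 S923
G1 X132.1168 Y159.1496 F1090
G1 X152.0340 Y156.4184
G1 X154.7453 Y160.3554
G00 X35.6953 Y193.4861
M4 S923
G1 X18.9786 Y138.7121 F1090
G00 X117.9195 Y134.4975
M4 S923
G1 X10.9018 Y125.6536 F1090
G1 X140.1760 Y38.1940
G1 X117.9195 Y134.4975
G00 X277.3459 Y87.3721
M4 S923
G1 X130.0569 Y149.7186 F1090
G1 X206.0121 Y206.2222
G1 X168.3571 Y6.4837
G00 X48.8050 Y40.3606
M4 S923
G1 X57.2636 Y66.2089 F1090
G1 X81.5224 Y78.5052
G1 X107.3707 Y70.0466
G1 X119.6670 Y45.7878
G1 X111.2084 Y19.9395
G1 X86.9496 Y7.6432
G1 X61.1013 Y16.1018
G1 X48.8050 Y40.3606
M5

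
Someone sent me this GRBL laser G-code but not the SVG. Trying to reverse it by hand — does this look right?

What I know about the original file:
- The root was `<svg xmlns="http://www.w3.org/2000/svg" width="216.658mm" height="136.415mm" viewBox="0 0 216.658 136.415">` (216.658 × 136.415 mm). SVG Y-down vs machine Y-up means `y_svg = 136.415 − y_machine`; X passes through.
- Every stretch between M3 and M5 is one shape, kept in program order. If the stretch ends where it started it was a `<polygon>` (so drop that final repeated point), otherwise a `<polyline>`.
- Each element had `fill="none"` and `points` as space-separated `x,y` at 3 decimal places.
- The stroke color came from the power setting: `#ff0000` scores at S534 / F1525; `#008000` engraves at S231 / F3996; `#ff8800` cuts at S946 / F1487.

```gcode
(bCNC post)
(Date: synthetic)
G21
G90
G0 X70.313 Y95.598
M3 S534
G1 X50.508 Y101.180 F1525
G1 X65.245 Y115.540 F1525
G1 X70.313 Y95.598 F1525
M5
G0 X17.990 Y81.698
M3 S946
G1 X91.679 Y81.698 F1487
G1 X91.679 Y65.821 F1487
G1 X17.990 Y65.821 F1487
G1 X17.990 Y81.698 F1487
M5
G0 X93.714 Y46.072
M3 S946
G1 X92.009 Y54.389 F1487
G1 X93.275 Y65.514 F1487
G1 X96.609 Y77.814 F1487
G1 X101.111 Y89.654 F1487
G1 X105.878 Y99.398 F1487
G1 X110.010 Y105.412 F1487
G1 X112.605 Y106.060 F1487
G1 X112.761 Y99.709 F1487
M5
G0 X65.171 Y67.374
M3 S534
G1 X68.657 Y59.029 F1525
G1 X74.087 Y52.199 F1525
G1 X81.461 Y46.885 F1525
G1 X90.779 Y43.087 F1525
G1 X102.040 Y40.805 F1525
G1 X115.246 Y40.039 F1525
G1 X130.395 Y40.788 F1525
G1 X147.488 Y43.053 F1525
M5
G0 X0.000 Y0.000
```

<svg xmlns="http://www.w3.org/2000/svg" width="216.658mm" height="136.415mm" viewBox="0 0 216.658 136.415">
  <polygon points="70.313,40.817 50.508,35.235 65.245,20.875" fill="none" stroke="#ff0000"/>
  <polygon points="17.990,54.717 91.679,54.717 91.679,70.594 17.990,70.594" fill="none" stroke="#ff8800"/>
  <polyline points="93.714,90.343 92.009,82.026 93.275,70.901 96.609,58.601 101.111,46.761 105.878,37.017 110.010,31.003 112.605,30.355 112.761,36.706" fill="none" stroke="#ff8800"/>
  <polyline points="65.171,69.041 68.657,77.386 74.087,84.216 81.461,89.530 90.779,93.328 102.040,95.610 115.246,96.376 130.395,95.627 147.488,93.362" fill="none" stroke="#ff0000"/>
</svg>

Machine Y-up, SVG Y-down with viewBox height 136.415, so y_svg = 136.415 − y_machine; X carries over.

Run 1: power S534 maps to stroke `#ff0000` (score). The run returns to its start, so emit a `<polygon>` with points (Y-flipped): 70.313,40.817 50.508,35.235 65.245,20.875.

Run 2: S946 ⇒ cut layer `#ff8800`. The run returns to its start, so emit a `<polygon>` with points (Y-flipped): 17.990,54.717 91.679,54.717 91.679,70.594 17.990,70.594.

Run 3: power S946 maps to stroke `#ff8800` (cut). The run is open, so emit a `<polyline>` with points (Y-flipped): 93.714,90.343 92.009,82.026 93.275,70.901 96.609,58.601 101.111,46.761 105.878,37.017 110.010,31.003 112.605,30.355 112.761,36.706.

Run 4: the run's S534 means `#ff0000` (score). The run is open, so emit a `<polyline>` with points (Y-flipped): 65.171,69.041 68.657,77.386 74.087,84.216 81.461,89.530 90.779,93.328 102.040,95.610 115.246,96.376 130.395,95.627 147.488,93.362.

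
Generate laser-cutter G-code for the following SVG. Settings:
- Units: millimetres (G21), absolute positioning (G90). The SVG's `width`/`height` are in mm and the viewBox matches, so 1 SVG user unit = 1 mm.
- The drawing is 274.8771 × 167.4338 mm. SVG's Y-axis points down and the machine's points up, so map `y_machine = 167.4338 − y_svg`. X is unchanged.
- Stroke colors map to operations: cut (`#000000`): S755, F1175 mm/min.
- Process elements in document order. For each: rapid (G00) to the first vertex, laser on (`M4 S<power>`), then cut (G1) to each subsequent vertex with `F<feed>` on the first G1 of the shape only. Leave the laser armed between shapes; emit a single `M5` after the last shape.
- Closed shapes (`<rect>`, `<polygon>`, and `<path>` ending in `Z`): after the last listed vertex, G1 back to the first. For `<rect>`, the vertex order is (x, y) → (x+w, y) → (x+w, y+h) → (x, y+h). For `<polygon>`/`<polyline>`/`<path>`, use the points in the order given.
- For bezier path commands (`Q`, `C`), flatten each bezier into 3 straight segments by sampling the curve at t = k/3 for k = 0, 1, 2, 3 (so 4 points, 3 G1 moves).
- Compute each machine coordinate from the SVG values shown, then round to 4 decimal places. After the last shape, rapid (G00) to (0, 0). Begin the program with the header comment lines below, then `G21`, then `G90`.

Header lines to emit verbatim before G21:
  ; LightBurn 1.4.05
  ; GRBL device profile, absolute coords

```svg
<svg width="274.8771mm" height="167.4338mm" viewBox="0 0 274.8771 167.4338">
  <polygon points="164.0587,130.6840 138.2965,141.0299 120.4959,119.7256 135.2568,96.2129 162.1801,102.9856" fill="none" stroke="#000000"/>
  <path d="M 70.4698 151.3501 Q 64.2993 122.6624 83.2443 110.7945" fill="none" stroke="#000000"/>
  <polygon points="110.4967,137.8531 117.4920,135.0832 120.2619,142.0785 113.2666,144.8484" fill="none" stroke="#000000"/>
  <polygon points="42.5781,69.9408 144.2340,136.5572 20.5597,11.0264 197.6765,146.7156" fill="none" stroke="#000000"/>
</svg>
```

; LightBurn 1.4.05
; GRBL device profile, absolute coords
G21
G90
G00 X164.0587 Y36.7498
M4 S755
G1 X138.2965 Y26.4039 F1175
G1 X120.4959 Y47.7082
G1 X135.2568 Y71.2209
G1 X162.1801 Y64.4482
G1 X164.0587 Y36.7498
G00 X70.4698 Y16.0837
M4 S755
G1 X69.1467 Y33.3400 F1175
G1 X73.4049 Y46.8585
G1 X83.2443 Y56.6393
G00 X110.4967 Y29.5807
M4 S755
G1 X117.4920 Y32.3506 F1175
G1 X120.2619 Y25.3553
G1 X113.2666 Y22.5854
G1 X110.4967 Y29.5807
G00 X42.5781 Y97.4930
M4 S755
G1 X144.2340 Y30.8766 F1175
G1 X20.5597 Y156.4074
G1 X197.6765 Y20.7182
G1 X42.5781 Y97.4930
M5
G00 X0.0000 Y0.0000

Since the viewBox matches the mm dimensions, user units are millimetres directly. The only transform is the Y-flip y_m = 167.4338 − y_svg.

Shape 1 is a regular polygon drawn with `<polygon>`. Its stroke #000000 means cut at S755, F1175. After flipping Y the toolpath is (164.0587,36.7498) → (138.2965,26.4039) → (120.4959,47.7082) → (135.2568,71.2209) → (162.1801,64.4482) → (164.0587,36.7498), returning to the start.

Shape 2 is a quadratic bezier drawn with `<path>`. Its stroke #000000 means cut at S755, F1175. After flipping Y the toolpath is (70.4698,16.0837) → (69.1467,33.3400) → (73.4049,46.8585) → (83.2443,56.6393).

Shape 3 is a regular polygon drawn with `<polygon>`. Its stroke #000000 means cut at S755, F1175. After flipping Y the toolpath is (110.4967,29.5807) → (117.4920,32.3506) → (120.2619,25.3553) → (113.2666,22.5854) → (110.4967,29.5807), returning to the start.

Shape 4 is a closed polygon drawn with `<polygon>`. Its stroke #000000 means cut at S755, F1175. After flipping Y the toolpath is (42.5781,97.4930) → (144.2340,30.8766) → (20.5597,156.4074) → (197.6765,20.7182) → (42.5781,97.4930), returning to the start.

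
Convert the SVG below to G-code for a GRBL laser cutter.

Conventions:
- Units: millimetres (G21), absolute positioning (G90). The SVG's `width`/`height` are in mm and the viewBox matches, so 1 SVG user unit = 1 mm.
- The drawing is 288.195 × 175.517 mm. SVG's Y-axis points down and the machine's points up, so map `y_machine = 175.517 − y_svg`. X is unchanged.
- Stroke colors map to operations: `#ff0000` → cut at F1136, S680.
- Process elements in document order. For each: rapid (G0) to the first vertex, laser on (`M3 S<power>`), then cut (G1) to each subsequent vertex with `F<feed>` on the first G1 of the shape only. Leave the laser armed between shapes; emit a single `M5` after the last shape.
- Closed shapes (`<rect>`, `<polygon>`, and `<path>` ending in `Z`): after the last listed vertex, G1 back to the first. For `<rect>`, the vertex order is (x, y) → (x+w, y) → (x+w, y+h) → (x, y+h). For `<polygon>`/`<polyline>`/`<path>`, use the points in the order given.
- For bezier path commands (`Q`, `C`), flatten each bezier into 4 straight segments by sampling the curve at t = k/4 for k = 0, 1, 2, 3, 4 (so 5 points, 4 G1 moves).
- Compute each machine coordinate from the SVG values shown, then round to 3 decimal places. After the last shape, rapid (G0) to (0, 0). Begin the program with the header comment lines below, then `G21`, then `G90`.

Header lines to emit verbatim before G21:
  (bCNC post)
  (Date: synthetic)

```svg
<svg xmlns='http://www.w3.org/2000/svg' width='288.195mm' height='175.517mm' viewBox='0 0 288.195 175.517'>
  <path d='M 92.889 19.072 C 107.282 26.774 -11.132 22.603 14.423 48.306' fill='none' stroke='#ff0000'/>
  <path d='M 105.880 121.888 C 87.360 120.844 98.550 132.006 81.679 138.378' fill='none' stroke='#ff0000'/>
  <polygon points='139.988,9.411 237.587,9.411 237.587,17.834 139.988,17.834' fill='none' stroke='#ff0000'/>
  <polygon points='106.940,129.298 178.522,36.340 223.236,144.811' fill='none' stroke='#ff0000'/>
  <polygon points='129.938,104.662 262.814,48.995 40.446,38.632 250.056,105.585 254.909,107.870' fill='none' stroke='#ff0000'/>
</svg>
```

viewBox `0 0 288.195 175.517` with mm width/height → 1 unit = 1 mm. Flip: y_m = 175.517 − y_svg.

**Shape 1** — `<path>` cubic bezier, stroke `#ff0000` → cut (S680, F1136). Control points (SVG): P0=(92.889,19.072), P1=(107.282,26.774), P2=(-11.132,22.603), P3=(14.423,48.306); sampled at t=k/4. Machine vertices: (92.889,156.445) → (83.107,152.242) → (49.470,148.578) → (17.926,141.539) → (14.423,127.211). Open path.

**Shape 2** — `<path>` cubic bezier, stroke `#ff0000` → cut (S680, F1136). Control points (SVG): P0=(105.880,121.888), P1=(87.360,120.844), P2=(98.550,132.006), P3=(81.679,138.378); sampled at t=k/4. Machine vertices: (105.880,53.629) → (96.658,52.389) → (93.161,48.165) → (89.973,42.551) → (81.679,37.139). Open path.

**Shape 3** — `<polygon>` rectangle, stroke `#ff0000` → cut (S680, F1136). Machine vertices: (139.988,166.106) → (237.587,166.106) → (237.587,157.683) → (139.988,157.683) → (139.988,166.106). Closed: final G1 returns to the first vertex.

**Shape 4** — `<polygon>` regular polygon, stroke `#ff0000` → cut (S680, F1136). Machine vertices: (106.940,46.219) → (178.522,139.177) → (223.236,30.706) → (106.940,46.219). Closed: final G1 returns to the first vertex.

**Shape 5** — `<polygon>` closed polygon, stroke `#ff0000` → cut (S680, F1136). Machine vertices: (129.938,70.855) → (262.814,126.522) → (40.446,136.885) → (250.056,69.932) → (254.909,67.647) → (129.938,70.855). Closed: final G1 returns to the first vertex.

(bCNC post)
(Date: synthetic)
G21
G90
G0 X92.889 Y156.445
M3 S680
G1 X83.107 Y152.242 F1136
G1 X49.470 Y148.578
G1 X17.926 Y141.539
G1 X14.423 Y127.211
G0 X105.880 Y53.629
M3 S680
G1 X96.658 Y52.389 F1136
G1 X93.161 Y48.165
G1 X89.973 Y42.551
G1 X81.679 Y37.139
G0 X139.988 Y166.106
M3 S680
G1 X237.587 Y166.106 F1136
G1 X237.587 Y157.683
G1 X139.988 Y157.683
G1 X139.988 Y166.106
G0 X106.940 Y46.219
M3 S680
G1 X178.522 Y139.177 F1136
G1 X223.236 Y30.706
G1 X106.940 Y46.219
G0 X129.938 Y70.855
M3 S680
G1 X262.814 Y126.522 F1136
G1 X40.446 Y136.885
G1 X250.056 Y69.932
G1 X254.909 Y67.647
G1 X129.938 Y70.855
M5
G0 X0.000 Y0.000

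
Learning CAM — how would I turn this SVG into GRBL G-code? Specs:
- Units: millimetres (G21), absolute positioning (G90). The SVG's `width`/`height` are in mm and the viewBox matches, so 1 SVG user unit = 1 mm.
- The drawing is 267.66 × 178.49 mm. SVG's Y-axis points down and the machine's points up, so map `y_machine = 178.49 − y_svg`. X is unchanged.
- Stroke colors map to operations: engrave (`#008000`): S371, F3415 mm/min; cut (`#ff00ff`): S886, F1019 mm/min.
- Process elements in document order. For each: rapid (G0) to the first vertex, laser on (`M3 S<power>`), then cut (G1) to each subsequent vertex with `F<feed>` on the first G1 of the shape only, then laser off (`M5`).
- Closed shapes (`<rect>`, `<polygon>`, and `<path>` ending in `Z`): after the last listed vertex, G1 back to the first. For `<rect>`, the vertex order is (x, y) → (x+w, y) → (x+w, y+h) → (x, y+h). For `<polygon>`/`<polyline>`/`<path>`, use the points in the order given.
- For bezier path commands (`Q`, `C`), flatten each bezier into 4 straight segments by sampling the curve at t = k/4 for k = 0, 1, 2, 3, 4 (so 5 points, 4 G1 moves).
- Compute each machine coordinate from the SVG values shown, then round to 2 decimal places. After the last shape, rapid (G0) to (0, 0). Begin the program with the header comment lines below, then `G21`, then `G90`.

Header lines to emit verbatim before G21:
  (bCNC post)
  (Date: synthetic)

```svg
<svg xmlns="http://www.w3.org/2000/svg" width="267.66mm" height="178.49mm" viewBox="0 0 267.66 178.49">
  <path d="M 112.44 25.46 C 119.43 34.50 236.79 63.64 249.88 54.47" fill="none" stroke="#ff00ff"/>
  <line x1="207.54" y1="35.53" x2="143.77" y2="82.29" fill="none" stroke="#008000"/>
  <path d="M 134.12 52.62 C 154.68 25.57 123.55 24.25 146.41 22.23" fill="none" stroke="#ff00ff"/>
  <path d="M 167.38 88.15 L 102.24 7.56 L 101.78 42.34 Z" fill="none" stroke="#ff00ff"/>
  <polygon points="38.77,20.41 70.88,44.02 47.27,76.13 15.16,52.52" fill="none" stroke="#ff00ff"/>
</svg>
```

1 u = 1 mm; y_m = 178.49 − y.

[1] `<path>` cubic bezier, #ff00ff→cut S886 F1019: (112.44,153.03) → (135.02,143.39) → (178.87,131.70) → (223.87,123.41) → (249.88,124.02)

[2] `<line>` line segment, #008000→engrave S371 F3415: (207.54,142.96) → (143.77,96.20)

[3] `<path>` cubic bezier, #ff00ff→cut S886 F1019: (134.12,125.87) → (141.50,141.75) → (139.40,150.45) → (137.74,154.46) → (146.41,156.26)

[4] `<path>` closed polygon, #ff00ff→cut S886 F1019: (167.38,90.34) → (102.24,170.93) → (101.78,136.15) → (167.38,90.34) (closed)

[5] `<polygon>` regular polygon, #ff00ff→cut S886 F1019: (38.77,158.08) → (70.88,134.47) → (47.27,102.36) → (15.16,125.97) → (38.77,158.08) (closed)

(bCNC post)
(Date: synthetic)
G21
G90
G0 X112.44 Y153.03
M3 S886
G1 X135.02 Y143.39 F1019
G1 X178.87 Y131.70
G1 X223.87 Y123.41
G1 X249.88 Y124.02
M5
G0 X207.54 Y142.96
M3 S371
G1 X143.77 Y96.20 F3415
M5
G0 X134.12 Y125.87
M3 S886
G1 X141.50 Y141.75 F1019
G1 X139.40 Y150.45
G1 X137.74 Y154.46
G1 X146.41 Y156.26
M5
G0 X167.38 Y90.34
M3 S886
G1 X102.24 Y170.93 F1019
G1 X101.78 Y136.15
G1 X167.38 Y90.34
M5
G0 X38.77 Y158.08
M3 S886
G1 X70.88 Y134.47 F1019
G1 X47.27 Y102.36
G1 X15.16 Y125.97
G1 X38.77 Y158.08
M5
G0 X0.00 Y0.00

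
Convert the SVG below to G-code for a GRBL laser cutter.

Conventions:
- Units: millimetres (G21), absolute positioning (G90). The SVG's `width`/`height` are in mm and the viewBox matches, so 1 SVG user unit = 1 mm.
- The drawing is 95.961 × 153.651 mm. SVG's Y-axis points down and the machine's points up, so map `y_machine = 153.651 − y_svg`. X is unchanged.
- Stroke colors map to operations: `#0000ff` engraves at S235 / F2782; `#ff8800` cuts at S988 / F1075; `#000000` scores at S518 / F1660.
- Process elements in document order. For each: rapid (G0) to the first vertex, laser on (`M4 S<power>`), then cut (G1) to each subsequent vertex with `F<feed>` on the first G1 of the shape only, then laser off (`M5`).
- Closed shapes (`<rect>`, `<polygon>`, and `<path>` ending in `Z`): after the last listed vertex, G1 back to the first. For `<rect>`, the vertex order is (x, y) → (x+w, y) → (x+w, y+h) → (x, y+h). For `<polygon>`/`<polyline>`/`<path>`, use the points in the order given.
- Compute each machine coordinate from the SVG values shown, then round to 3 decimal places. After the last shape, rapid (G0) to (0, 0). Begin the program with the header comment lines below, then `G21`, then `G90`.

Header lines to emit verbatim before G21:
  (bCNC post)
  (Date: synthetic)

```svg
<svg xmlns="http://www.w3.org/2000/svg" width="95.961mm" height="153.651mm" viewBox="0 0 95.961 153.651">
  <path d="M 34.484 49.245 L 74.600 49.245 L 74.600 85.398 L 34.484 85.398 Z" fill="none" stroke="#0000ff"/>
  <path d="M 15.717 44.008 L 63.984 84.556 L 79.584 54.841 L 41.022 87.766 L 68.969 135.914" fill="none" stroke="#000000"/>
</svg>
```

(bCNC post)
(Date: synthetic)
G21
G90
G0 X34.484 Y104.406
M4 S235
G1 X74.600 Y104.406 F2782
G1 X74.600 Y68.253
G1 X34.484 Y68.253
G1 X34.484 Y104.406
M5
G0 X15.717 Y109.643
M4 S518
G1 X63.984 Y69.095 F1660
G1 X79.584 Y98.810
G1 X41.022 Y65.885
G1 X68.969 Y17.737
M5
G0 X0.000 Y0.000

Since the viewBox matches the mm dimensions, user units are millimetres directly. The only transform is the Y-flip y_m = 153.651 − y_svg.

Shape 1 is a rectangle drawn with `<path>`. Its stroke #0000ff means engrave at S235, F2782. After flipping Y the toolpath is (34.484,104.406) → (74.600,104.406) → (74.600,68.253) → (34.484,68.253) → (34.484,104.406), returning to the start.

Shape 2 is a open polyline drawn with `<path>`. Its stroke #000000 means score at S518, F1660. After flipping Y the toolpath is (15.717,109.643) → (63.984,69.095) → (79.584,98.810) → (41.022,65.885) → (68.969,17.737).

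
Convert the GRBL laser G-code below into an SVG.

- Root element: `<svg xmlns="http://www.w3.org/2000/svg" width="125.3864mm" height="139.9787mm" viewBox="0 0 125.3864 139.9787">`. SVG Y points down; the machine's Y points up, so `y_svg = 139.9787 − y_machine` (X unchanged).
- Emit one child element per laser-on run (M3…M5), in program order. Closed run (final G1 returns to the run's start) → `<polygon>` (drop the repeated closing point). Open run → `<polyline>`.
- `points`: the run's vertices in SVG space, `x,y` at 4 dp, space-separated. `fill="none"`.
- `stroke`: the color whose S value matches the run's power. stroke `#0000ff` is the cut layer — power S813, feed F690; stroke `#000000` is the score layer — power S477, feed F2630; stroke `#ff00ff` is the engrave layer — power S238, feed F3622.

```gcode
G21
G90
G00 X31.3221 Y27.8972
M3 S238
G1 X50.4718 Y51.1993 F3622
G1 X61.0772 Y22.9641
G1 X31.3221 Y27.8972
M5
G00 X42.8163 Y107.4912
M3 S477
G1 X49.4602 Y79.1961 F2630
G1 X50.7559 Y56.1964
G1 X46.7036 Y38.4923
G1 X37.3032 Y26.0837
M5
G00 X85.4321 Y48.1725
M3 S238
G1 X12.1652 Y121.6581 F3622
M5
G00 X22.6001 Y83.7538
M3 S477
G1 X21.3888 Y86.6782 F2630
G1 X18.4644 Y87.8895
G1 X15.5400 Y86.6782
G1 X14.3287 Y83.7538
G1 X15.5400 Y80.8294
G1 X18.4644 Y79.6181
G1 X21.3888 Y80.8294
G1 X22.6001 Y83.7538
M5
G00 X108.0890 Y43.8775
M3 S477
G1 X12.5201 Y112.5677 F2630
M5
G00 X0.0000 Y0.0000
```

y_svg = 139.9787 − y_m.

[1] S238→`#ff00ff` (engrave); closed run; points: 31.3221,112.0815 50.4718,88.7794 61.0772,117.0146

[2] S477→`#000000` (score); open run; points: 42.8163,32.4875 49.4602,60.7826 50.7559,83.7823 46.7036,101.4864 37.3032,113.8950

[3] S238→`#ff00ff` (engrave); open run; points: 85.4321,91.8062 12.1652,18.3206

[4] S477→`#000000` (score); closed run; points: 22.6001,56.2249 21.3888,53.3005 18.4644,52.0892 15.5400,53.3005 14.3287,56.2249 15.5400,59.1493 18.4644,60.3606 21.3888,59.1493

[5] S477→`#000000` (score); open run; points: 108.0890,96.1012 12.5201,27.4110

<svg xmlns="http://www.w3.org/2000/svg" width="125.3864mm" height="139.9787mm" viewBox="0 0 125.3864 139.9787">
  <polygon points="31.3221,112.0815 50.4718,88.7794 61.0772,117.0146" fill="none" stroke="#ff00ff"/>
  <polyline points="42.8163,32.4875 49.4602,60.7826 50.7559,83.7823 46.7036,101.4864 37.3032,113.8950" fill="none" stroke="#000000"/>
  <polyline points="85.4321,91.8062 12.1652,18.3206" fill="none" stroke="#ff00ff"/>
  <polygon points="22.6001,56.2249 21.3888,53.3005 18.4644,52.0892 15.5400,53.3005 14.3287,56.2249 15.5400,59.1493 18.4644,60.3606 21.3888,59.1493" fill="none" stroke="#000000"/>
  <polyline points="108.0890,96.1012 12.5201,27.4110" fill="none" stroke="#000000"/>
</svg>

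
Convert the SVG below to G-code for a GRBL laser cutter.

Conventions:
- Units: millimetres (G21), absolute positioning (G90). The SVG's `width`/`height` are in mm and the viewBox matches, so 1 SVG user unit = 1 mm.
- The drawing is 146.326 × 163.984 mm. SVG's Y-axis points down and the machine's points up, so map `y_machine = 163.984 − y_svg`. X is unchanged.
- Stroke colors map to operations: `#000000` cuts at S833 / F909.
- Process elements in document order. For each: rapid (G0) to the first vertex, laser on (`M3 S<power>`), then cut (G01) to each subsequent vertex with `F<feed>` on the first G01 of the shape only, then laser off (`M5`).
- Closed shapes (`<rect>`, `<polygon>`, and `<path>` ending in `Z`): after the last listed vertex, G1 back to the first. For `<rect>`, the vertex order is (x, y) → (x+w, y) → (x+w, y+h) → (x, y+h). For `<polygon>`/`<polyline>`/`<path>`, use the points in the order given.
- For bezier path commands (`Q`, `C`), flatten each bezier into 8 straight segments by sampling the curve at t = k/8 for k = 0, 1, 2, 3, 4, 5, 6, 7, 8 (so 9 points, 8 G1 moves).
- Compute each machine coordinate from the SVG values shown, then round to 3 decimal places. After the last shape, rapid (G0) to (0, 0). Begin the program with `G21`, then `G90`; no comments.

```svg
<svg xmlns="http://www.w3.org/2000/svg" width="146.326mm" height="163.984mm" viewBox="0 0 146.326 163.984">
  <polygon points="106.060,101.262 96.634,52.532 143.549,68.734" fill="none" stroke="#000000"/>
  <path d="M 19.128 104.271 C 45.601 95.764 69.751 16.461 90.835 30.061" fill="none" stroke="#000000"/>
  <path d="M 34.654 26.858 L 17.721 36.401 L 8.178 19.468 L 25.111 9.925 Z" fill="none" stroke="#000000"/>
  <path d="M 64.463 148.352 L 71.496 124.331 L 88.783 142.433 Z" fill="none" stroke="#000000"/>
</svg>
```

viewBox `0 0 146.326 163.984` with mm width/height → 1 unit = 1 mm. Flip: y_m = 163.984 − y_svg.

**Shape 1** — `<polygon>` regular polygon, stroke `#000000` → cut (S833, F909). Machine vertices: (106.060,62.722) → (96.634,111.452) → (143.549,95.250) → (106.060,62.722). Closed: final G1 returns to the first vertex.

**Shape 2** — `<path>` cubic bezier, stroke `#000000` → cut (S833, F909). Control points (SVG): P0=(19.128,104.271), P1=(45.601,95.764), P2=(69.751,16.461), P3=(90.835,30.061); sampled at t=k/8. Machine vertices: (19.128,59.713) → (28.945,65.902) → (38.536,76.810) → (47.891,90.518) → (57.002,105.108) → (65.861,118.662) → (74.459,129.261) → (82.786,134.988) → (90.835,133.923). Open path.

**Shape 3** — `<path>` regular polygon, stroke `#000000` → cut (S833, F909). Machine vertices: (34.654,137.126) → (17.721,127.583) → (8.178,144.516) → (25.111,154.059) → (34.654,137.126). Closed: final G1 returns to the first vertex.

**Shape 4** — `<path>` regular polygon, stroke `#000000` → cut (S833, F909). Machine vertices: (64.463,15.632) → (71.496,39.653) → (88.783,21.551) → (64.463,15.632). Closed: final G1 returns to the first vertex.

G21
G90
G0 X106.060 Y62.722
M3 S833
G01 X96.634 Y111.452 F909
G01 X143.549 Y95.250
G01 X106.060 Y62.722
M5
G0 X19.128 Y59.713
M3 S833
G01 X28.945 Y65.902 F909
G01 X38.536 Y76.810
G01 X47.891 Y90.518
G01 X57.002 Y105.108
G01 X65.861 Y118.662
G01 X74.459 Y129.261
G01 X82.786 Y134.988
G01 X90.835 Y133.923
M5
G0 X34.654 Y137.126
M3 S833
G01 X17.721 Y127.583 F909
G01 X8.178 Y144.516
G01 X25.111 Y154.059
G01 X34.654 Y137.126
M5
G0 X64.463 Y15.632
M3 S833
G01 X71.496 Y39.653 F909
G01 X88.783 Y21.551
G01 X64.463 Y15.632
M5
G0 X0.000 Y0.000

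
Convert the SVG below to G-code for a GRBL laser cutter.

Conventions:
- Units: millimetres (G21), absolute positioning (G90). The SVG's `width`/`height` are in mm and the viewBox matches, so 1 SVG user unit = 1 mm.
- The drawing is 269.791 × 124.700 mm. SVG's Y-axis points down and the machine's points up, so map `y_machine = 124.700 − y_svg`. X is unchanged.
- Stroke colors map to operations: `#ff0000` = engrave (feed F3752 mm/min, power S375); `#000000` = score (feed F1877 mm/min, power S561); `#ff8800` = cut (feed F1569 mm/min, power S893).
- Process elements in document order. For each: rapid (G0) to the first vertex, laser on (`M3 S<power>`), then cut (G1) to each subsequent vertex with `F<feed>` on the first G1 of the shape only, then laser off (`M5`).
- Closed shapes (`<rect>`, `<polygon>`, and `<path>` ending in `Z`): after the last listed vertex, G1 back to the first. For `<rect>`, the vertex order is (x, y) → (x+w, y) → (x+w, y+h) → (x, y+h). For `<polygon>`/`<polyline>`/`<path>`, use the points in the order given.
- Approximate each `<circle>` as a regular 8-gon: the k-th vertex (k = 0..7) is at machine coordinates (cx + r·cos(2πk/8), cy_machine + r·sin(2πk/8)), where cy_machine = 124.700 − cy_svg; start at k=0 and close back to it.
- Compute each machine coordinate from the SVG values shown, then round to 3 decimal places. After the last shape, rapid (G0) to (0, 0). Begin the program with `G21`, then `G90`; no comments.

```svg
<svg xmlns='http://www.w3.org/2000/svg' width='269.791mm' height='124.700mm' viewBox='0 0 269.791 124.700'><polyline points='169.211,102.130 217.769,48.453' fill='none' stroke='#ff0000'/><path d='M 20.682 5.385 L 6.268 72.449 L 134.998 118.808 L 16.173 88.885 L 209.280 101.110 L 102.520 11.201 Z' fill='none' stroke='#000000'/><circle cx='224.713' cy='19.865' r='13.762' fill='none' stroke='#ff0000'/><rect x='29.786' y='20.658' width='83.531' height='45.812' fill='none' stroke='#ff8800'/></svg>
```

G21
G90
G0 X169.211 Y22.570
M3 S375
G1 X217.769 Y76.247 F3752
M5
G0 X20.682 Y119.315
M3 S561
G1 X6.268 Y52.251 F1877
G1 X134.998 Y5.892
G1 X16.173 Y35.815
G1 X209.280 Y23.590
G1 X102.520 Y113.499
G1 X20.682 Y119.315
M5
G0 X238.475 Y104.835
M3 S375
G1 X234.444 Y114.566 F3752
G1 X224.713 Y118.597
G1 X214.982 Y114.566
G1 X210.951 Y104.835
G1 X214.982 Y95.104
G1 X224.713 Y91.073
G1 X234.444 Y95.104
G1 X238.475 Y104.835
M5
G0 X29.786 Y104.042
M3 S893
G1 X113.317 Y104.042 F1569
G1 X113.317 Y58.230
G1 X29.786 Y58.230
G1 X29.786 Y104.042
M5
G0 X0.000 Y0.000

1 u = 1 mm; y_m = 124.700 − y.

[1] `<polyline>` line segment, #ff0000→engrave S375 F3752: (169.211,22.570) → (217.769,76.247)

[2] `<path>` closed polygon, #000000→score S561 F1877: (20.682,119.315) → (6.268,52.251) → (134.998,5.892) → (16.173,35.815) → (209.280,23.590) → (102.520,113.499) → (20.682,119.315) (closed)

[3] `<circle>` circle, #ff0000→engrave S375 F3752: (238.475,104.835) → (234.444,114.566) → (224.713,118.597) → (214.982,114.566) → (210.951,104.835) → (214.982,95.104) → (224.713,91.073) → (234.444,95.104) → (238.475,104.835) (closed)

[4] `<rect>` rectangle, #ff8800→cut S893 F1569: (29.786,104.042) → (113.317,104.042) → (113.317,58.230) → (29.786,58.230) → (29.786,104.042) (closed)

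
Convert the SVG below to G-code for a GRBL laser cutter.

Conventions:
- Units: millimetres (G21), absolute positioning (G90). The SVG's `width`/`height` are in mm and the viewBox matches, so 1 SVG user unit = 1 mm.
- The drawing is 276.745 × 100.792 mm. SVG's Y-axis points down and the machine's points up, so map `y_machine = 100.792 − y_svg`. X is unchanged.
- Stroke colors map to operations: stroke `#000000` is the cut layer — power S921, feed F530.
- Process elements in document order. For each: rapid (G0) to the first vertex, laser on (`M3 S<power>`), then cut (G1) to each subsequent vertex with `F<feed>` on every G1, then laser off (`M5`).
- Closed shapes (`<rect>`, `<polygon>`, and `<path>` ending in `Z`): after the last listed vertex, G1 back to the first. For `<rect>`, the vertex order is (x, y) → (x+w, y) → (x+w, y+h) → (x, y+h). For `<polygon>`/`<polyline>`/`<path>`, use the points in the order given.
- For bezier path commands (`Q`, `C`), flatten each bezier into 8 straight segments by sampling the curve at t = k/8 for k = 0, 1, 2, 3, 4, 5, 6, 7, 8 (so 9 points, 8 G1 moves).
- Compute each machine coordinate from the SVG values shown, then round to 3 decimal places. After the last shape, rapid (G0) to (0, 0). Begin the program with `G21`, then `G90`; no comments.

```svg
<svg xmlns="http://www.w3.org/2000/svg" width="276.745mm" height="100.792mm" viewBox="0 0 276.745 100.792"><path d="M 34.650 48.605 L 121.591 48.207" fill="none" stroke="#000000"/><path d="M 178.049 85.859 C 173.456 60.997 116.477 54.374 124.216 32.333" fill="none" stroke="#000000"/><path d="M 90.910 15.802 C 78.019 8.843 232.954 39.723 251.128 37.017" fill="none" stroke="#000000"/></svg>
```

G21
G90
G0 X34.650 Y52.187
M3 S921
G1 X121.591 Y52.585 F530
M5
G0 X178.049 Y14.933
M3 S921
G1 X174.100 Y23.467 F530
G1 X166.612 Y30.686 F530
G1 X156.957 Y36.983 F530
G1 X146.508 Y42.754 F530
G1 X136.637 Y48.392 F530
G1 X128.717 Y54.293 F530
G1 X124.119 Y60.851 F530
G1 X124.216 Y68.459 F530
M5
G0 X90.910 Y84.990
M3 S921
G1 X93.348 Y85.965 F530
G1 X107.950 Y84.230 F530
G1 X131.147 Y80.622 F530
G1 X159.370 Y75.977 F530
G1 X189.048 Y71.133 F530
G1 X216.614 Y66.927 F530
G1 X238.497 Y64.195 F530
G1 X251.128 Y63.775 F530
M5
G0 X0.000 Y0.000

Since the viewBox matches the mm dimensions, user units are millimetres directly. The only transform is the Y-flip y_m = 100.792 − y_svg.

Shape 1 is a line segment drawn with `<path>`. Its stroke #000000 means cut at S921, F530. After flipping Y the toolpath is (34.650,52.187) → (121.591,52.585).

Shape 2 is a cubic bezier drawn with `<path>`. Its stroke #000000 means cut at S921, F530. After flipping Y the toolpath is (178.049,14.933) → (174.100,23.467) → (166.612,30.686) → (156.957,36.983) → (146.508,42.754) → (136.637,48.392) → (128.717,54.293) → (124.119,60.851) → (124.216,68.459).

Shape 3 is a cubic bezier drawn with `<path>`. Its stroke #000000 means cut at S921, F530. After flipping Y the toolpath is (90.910,84.990) → (93.348,85.965) → (107.950,84.230) → (131.147,80.622) → (159.370,75.977) → (189.048,71.133) → (216.614,66.927) → (238.497,64.195) → (251.128,63.775).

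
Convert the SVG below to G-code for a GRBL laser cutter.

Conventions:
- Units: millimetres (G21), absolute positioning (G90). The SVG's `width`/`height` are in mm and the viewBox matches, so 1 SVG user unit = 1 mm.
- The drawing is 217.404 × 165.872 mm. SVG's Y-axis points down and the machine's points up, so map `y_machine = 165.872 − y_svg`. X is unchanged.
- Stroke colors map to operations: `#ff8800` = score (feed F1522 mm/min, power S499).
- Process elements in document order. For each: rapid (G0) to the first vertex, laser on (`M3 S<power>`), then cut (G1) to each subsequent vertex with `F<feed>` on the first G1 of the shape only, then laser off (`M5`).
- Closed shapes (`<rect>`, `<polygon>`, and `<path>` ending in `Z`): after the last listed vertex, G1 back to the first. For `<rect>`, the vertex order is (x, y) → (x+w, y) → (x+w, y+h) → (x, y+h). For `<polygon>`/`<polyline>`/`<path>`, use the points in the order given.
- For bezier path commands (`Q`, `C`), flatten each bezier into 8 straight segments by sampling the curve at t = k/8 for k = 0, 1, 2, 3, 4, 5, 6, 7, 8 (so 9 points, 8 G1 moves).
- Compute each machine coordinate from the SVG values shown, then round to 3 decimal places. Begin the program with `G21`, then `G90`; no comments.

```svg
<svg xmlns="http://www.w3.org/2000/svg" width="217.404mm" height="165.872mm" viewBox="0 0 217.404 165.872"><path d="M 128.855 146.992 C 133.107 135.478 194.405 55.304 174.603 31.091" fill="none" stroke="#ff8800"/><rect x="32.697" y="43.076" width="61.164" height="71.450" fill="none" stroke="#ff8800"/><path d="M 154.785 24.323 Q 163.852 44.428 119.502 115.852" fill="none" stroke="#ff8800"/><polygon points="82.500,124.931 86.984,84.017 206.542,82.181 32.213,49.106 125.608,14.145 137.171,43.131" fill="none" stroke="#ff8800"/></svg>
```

1 u = 1 mm; y_m = 165.872 − y.

[1] `<path>` cubic bezier, #ff8800→score S499 F1522: (128.855,18.880) → (132.854,26.173) → (140.582,38.442) → (150.420,54.227) → (160.749,72.068) → (169.951,90.505) → (176.407,108.076) → (178.497,123.321) → (174.603,134.781)

[2] `<rect>` rectangle, #ff8800→score S499 F1522: (32.697,122.796) → (93.861,122.796) → (93.861,51.346) → (32.697,51.346) → (32.697,122.796) (closed)

[3] `<path>` quadratic bezier, #ff8800→score S499 F1522: (154.785,141.549) → (156.217,135.721) → (155.980,128.289) → (154.073,119.254) → (150.498,108.614) → (145.253,96.371) → (138.338,82.525) → (129.755,67.074) → (119.502,50.020)

[4] `<polygon>` closed polygon, #ff8800→score S499 F1522: (82.500,40.941) → (86.984,81.855) → (206.542,83.691) → (32.213,116.766) → (125.608,151.727) → (137.171,122.741) → (82.500,40.941) (closed)

G21
G90
G0 X128.855 Y18.880
M3 S499
G1 X132.854 Y26.173 F1522
G1 X140.582 Y38.442
G1 X150.420 Y54.227
G1 X160.749 Y72.068
G1 X169.951 Y90.505
G1 X176.407 Y108.076
G1 X178.497 Y123.321
G1 X174.603 Y134.781
M5
G0 X32.697 Y122.796
M3 S499
G1 X93.861 Y122.796 F1522
G1 X93.861 Y51.346
G1 X32.697 Y51.346
G1 X32.697 Y122.796
M5
G0 X154.785 Y141.549
M3 S499
G1 X156.217 Y135.721 F1522
G1 X155.980 Y128.289
G1 X154.073 Y119.254
G1 X150.498 Y108.614
G1 X145.253 Y96.371
G1 X138.338 Y82.525
G1 X129.755 Y67.074
G1 X119.502 Y50.020
M5
G0 X82.500 Y40.941
M3 S499
G1 X86.984 Y81.855 F1522
G1 X206.542 Y83.691
G1 X32.213 Y116.766
G1 X125.608 Y151.727
G1 X137.171 Y122.741
G1 X82.500 Y40.941
M5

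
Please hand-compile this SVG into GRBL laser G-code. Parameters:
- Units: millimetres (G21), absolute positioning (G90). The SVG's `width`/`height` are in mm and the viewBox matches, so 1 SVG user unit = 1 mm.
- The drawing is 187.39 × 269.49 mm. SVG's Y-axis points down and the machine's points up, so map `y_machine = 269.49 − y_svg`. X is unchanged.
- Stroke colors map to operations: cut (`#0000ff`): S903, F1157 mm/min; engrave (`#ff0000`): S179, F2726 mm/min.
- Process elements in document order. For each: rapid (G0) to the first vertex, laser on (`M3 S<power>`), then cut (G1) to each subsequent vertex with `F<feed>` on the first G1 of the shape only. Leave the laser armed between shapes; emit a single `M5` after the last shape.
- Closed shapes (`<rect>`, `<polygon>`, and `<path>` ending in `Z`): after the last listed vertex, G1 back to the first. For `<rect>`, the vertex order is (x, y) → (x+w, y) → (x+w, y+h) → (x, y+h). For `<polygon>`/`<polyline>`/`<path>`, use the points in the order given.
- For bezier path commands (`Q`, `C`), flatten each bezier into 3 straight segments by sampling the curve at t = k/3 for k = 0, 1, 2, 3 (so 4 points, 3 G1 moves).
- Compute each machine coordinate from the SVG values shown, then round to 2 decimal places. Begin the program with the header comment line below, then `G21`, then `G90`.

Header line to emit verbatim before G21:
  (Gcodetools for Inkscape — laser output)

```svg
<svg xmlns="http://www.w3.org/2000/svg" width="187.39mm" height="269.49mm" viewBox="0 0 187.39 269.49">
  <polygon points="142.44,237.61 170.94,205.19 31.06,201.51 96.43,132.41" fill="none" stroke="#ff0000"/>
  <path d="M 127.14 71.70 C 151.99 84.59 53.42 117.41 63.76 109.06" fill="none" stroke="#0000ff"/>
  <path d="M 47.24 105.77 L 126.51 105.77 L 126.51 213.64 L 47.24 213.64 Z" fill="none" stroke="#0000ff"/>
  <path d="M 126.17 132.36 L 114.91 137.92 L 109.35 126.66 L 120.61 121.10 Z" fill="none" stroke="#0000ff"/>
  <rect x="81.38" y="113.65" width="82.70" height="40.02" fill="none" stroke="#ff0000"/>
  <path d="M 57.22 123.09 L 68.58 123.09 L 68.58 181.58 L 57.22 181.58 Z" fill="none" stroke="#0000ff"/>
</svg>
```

1 u = 1 mm; y_m = 269.49 − y.

[1] `<polygon>` closed polygon, #ff0000→engrave S179 F2726: (142.44,31.88) → (170.94,64.30) → (31.06,67.98) → (96.43,137.08) → (142.44,31.88) (closed)

[2] `<path>` cubic bezier, #0000ff→cut S903 F1157: (127.14,197.79) → (119.45,180.52) → (81.12,163.54) → (63.76,160.43)

[3] `<path>` rectangle, #0000ff→cut S903 F1157: (47.24,163.72) → (126.51,163.72) → (126.51,55.85) → (47.24,55.85) → (47.24,163.72) (closed)

[4] `<path>` regular polygon, #0000ff→cut S903 F1157: (126.17,137.13) → (114.91,131.57) → (109.35,142.83) → (120.61,148.39) → (126.17,137.13) (closed)

[5] `<rect>` rectangle, #ff0000→engrave S179 F2726: (81.38,155.84) → (164.08,155.84) → (164.08,115.82) → (81.38,115.82) → (81.38,155.84) (closed)

[6] `<path>` rectangle, #0000ff→cut S903 F1157: (57.22,146.40) → (68.58,146.40) → (68.58,87.91) → (57.22,87.91) → (57.22,146.40) (closed)

(Gcodetools for Inkscape — laser output)
G21
G90
G0 X142.44 Y31.88
M3 S179
G1 X170.94 Y64.30 F2726
G1 X31.06 Y67.98
G1 X96.43 Y137.08
G1 X142.44 Y31.88
G0 X127.14 Y197.79
M3 S903
G1 X119.45 Y180.52 F1157
G1 X81.12 Y163.54
G1 X63.76 Y160.43
G0 X47.24 Y163.72
M3 S903
G1 X126.51 Y163.72 F1157
G1 X126.51 Y55.85
G1 X47.24 Y55.85
G1 X47.24 Y163.72
G0 X126.17 Y137.13
M3 S903
G1 X114.91 Y131.57 F1157
G1 X109.35 Y142.83
G1 X120.61 Y148.39
G1 X126.17 Y137.13
G0 X81.38 Y155.84
M3 S179
G1 X164.08 Y155.84 F2726
G1 X164.08 Y115.82
G1 X81.38 Y115.82
G1 X81.38 Y155.84
G0 X57.22 Y146.40
M3 S903
G1 X68.58 Y146.40 F1157
G1 X68.58 Y87.91
G1 X57.22 Y87.91
G1 X57.22 Y146.40
M5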